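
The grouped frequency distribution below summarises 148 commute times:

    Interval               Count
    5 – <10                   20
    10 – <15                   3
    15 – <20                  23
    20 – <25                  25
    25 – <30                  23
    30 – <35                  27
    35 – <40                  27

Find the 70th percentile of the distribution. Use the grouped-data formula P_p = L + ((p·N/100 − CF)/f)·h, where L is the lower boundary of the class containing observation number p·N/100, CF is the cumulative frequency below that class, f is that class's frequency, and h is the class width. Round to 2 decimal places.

N = 148; target position k = 70/100 · 148 = 103.6.
Cumulative frequencies: 20, 23, 46, 71, 94, 121, 148.
Observation 103.6 falls in the class 30 – <35.
L = 30, CF = 94, f = 27, h = 5.
P70 = 30 + ((103.6 − 94)/27)·5 = 30 + 1.77778 = 31.7778.

31.78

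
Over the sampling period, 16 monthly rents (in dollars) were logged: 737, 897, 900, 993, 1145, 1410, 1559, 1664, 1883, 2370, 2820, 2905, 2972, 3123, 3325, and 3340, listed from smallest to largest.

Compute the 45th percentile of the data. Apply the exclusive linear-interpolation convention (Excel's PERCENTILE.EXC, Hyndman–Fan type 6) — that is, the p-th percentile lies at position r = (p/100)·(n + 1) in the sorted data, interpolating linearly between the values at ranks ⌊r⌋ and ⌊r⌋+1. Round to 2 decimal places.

1627.25

n = 16.
r = (45/100)·(16 + 1) = 7.65.
Rank 7 is 1559 and rank 8 is 1664.
Interpolate: 1559 + 0.65·(1664 − 1559) = 1559 + 0.65·105 = 1627.25.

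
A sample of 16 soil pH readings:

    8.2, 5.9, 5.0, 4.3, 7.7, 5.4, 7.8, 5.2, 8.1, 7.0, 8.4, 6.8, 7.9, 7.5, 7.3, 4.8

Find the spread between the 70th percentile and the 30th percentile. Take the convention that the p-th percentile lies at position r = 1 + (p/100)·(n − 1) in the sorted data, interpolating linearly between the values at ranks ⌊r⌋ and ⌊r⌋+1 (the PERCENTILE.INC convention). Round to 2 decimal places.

Sorted: 4.3, 4.8, 5.0, 5.2, 5.4, 5.9, 6.8, 7.0, 7.3, 7.5, 7.7, 7.8, 7.9, 8.1, 8.2, 8.4.
n = 16.
P30: r = 5.5; ranks 5–6 are 5.4, 5.9; interpolating gives 5.65.
P70: r = 11.5; ranks 11–12 are 7.7, 7.8; interpolating gives 7.75.
Difference: 7.75 − 5.65 = 2.1.

2.10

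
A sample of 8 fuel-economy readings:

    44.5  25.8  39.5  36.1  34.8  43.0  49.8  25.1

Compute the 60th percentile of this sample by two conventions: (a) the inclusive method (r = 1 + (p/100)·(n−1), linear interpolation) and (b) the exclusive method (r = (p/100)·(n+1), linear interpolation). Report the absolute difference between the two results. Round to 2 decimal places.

0.70

Sorted: 25.1, 25.8, 34.8, 36.1, 39.5, 43.0, 44.5, 49.8.
n = 8.
(a) r = 5.2; between ranks 5 (39.5) and 6 (43.0): 40.2.
(b) r = 5.4; between ranks 5 (39.5) and 6 (43.0): 40.9.
|40.2 − 40.9| = 0.7.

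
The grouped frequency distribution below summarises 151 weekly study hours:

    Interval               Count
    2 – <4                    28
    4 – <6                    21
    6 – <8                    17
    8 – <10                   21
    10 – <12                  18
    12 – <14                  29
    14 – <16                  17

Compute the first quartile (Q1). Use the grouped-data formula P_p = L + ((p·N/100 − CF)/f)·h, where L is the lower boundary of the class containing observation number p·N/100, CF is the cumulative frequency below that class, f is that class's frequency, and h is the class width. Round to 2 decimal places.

4.93

N = 151; target position k = 25/100 · 151 = 37.75.
Cumulative frequencies: 28, 49, 66, 87, 105, 134, 151.
Observation 37.75 falls in the class 4 – <6.
L = 4, CF = 28, f = 21, h = 2.
P25 = 4 + ((37.75 − 28)/21)·2 = 4 + 0.928571 = 4.92857.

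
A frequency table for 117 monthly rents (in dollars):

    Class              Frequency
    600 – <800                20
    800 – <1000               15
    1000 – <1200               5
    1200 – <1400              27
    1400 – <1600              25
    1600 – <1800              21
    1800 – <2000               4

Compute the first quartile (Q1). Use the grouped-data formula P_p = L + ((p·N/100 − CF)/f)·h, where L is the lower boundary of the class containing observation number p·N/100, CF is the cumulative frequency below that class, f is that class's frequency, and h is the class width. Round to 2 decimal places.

923.33

N = 117; target position k = 25/100 · 117 = 29.25.
Cumulative frequencies: 20, 35, 40, 67, 92, 113, 117.
Observation 29.25 falls in the class 800 – <1000.
L = 800, CF = 20, f = 15, h = 200.
P25 = 800 + ((29.25 − 20)/15)·200 = 800 + 123.333 = 923.333.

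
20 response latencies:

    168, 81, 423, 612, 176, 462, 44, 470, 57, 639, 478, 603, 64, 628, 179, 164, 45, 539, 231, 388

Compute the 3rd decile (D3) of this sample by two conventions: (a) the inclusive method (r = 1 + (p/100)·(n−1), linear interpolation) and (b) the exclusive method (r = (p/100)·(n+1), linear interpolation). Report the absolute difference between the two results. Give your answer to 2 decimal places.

1.60

Sorted: 44, 45, 57, 64, 81, 164, 168, 176, 179, 231, 388, 423, 462, 470, 478, 539, 603, 612, 628, 639.
n = 20.
(a) r = 6.7; between ranks 6 (164) and 7 (168): 166.8.
(b) r = 6.3; between ranks 6 (164) and 7 (168): 165.2.
|166.8 − 165.2| = 1.6.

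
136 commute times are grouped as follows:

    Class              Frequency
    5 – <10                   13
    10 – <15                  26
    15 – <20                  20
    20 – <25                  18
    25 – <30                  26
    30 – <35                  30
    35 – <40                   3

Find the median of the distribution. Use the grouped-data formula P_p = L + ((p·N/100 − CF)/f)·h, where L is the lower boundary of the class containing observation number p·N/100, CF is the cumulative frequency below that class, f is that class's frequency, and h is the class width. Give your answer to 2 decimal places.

N = 136; target position k = 50/100 · 136 = 68.
Cumulative frequencies: 13, 39, 59, 77, 103, 133, 136.
Observation 68 falls in the class 20 – <25.
L = 20, CF = 59, f = 18, h = 5.
P50 = 20 + ((68 − 59)/18)·5 = 20 + 2.5 = 22.5.

22.50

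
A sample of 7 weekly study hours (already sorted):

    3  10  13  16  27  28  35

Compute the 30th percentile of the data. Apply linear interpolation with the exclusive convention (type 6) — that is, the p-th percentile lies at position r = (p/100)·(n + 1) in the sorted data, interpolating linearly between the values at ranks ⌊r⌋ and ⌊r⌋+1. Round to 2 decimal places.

n = 7.
r = (30/100)·(7 + 1) = 2.4.
Rank 2 is 10 and rank 3 is 13.
Interpolate: 10 + 0.4·(13 − 10) = 10 + 0.4·3 = 11.2.

11.20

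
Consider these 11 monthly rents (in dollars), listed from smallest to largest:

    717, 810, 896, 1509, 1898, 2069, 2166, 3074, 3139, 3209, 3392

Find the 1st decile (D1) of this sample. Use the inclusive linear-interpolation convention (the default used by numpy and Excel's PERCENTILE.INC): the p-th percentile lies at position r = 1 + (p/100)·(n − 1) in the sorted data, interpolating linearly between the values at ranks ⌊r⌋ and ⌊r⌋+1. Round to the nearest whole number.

n = 11.
r = 1 + (10/100)·(11 − 1) = 1 + 1 = 2.
r is an integer, so P10 is the value at rank 2: 810.

810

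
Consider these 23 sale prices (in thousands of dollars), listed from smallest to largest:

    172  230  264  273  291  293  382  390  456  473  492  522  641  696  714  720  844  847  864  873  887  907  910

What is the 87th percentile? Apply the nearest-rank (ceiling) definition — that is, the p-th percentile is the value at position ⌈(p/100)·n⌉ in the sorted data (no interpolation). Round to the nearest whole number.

n = 23.
Position = ⌈87/100 · 23⌉ = ⌈20.01⌉ = 21.
The value at rank 21 is 887.

887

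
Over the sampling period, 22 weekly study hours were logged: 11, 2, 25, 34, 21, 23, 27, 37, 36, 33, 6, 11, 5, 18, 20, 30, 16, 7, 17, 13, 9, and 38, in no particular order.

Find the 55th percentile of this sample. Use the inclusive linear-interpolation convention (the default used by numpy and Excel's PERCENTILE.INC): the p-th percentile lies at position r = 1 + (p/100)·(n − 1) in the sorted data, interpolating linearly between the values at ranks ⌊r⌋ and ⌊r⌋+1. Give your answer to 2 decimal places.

Sorted: 2, 5, 6, 7, 9, 11, 11, 13, 16, 17, 18, 20, 21, 23, 25, 27, 30, 33, 34, 36, 37, 38.
n = 22.
r = 1 + (55/100)·(22 − 1) = 1 + 11.55 = 12.55.
Rank 12 is 20 and rank 13 is 21.
Interpolate: 20 + 0.55·(21 − 20) = 20 + 0.55·1 = 20.55.

20.55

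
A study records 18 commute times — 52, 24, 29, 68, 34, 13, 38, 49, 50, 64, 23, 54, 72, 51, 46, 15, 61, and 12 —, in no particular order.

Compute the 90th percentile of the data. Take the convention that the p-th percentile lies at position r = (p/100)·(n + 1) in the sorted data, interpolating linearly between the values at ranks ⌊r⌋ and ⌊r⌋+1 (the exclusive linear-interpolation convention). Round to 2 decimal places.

68.40

Sorted: 12, 13, 15, 23, 24, 29, 34, 38, 46, 49, 50, 51, 52, 54, 61, 64, 68, 72.
n = 18.
r = (90/100)·(18 + 1) = 17.1.
Rank 17 is 68 and rank 18 is 72.
Interpolate: 68 + 0.1·(72 − 68) = 68 + 0.1·4 = 68.4.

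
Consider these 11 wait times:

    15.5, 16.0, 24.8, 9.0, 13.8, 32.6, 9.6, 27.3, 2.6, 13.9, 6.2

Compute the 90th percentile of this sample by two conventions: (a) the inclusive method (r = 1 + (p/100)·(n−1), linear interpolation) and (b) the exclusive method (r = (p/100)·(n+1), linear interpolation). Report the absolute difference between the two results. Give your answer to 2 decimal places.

4.24

Sorted: 2.6, 6.2, 9.0, 9.6, 13.8, 13.9, 15.5, 16.0, 24.8, 27.3, 32.6.
n = 11.
(a) r = 10 → value at rank 10 = 27.3.
(b) r = 10.8; between ranks 10 (27.3) and 11 (32.6): 31.54.
|27.3 − 31.54| = 4.24.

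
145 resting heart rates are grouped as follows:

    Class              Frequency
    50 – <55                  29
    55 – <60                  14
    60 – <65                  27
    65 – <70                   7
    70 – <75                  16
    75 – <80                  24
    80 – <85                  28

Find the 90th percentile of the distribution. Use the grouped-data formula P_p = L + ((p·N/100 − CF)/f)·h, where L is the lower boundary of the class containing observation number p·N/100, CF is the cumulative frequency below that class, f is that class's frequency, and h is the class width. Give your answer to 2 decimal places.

N = 145; target position k = 90/100 · 145 = 130.5.
Cumulative frequencies: 29, 43, 70, 77, 93, 117, 145.
Observation 130.5 falls in the class 80 – <85.
L = 80, CF = 117, f = 28, h = 5.
P90 = 80 + ((130.5 − 117)/28)·5 = 80 + 2.41071 = 82.4107.

82.41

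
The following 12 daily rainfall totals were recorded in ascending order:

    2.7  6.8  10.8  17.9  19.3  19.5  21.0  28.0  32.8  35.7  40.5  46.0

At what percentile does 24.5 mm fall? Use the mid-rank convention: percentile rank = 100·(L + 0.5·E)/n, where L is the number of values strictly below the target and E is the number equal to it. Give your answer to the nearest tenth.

Count below 24.5: L = 7; count equal: E = 0; n = 12.
Percentile rank = 100·(7 + 0.5·0)/12 = 100·7/12 = 58.33.

58.3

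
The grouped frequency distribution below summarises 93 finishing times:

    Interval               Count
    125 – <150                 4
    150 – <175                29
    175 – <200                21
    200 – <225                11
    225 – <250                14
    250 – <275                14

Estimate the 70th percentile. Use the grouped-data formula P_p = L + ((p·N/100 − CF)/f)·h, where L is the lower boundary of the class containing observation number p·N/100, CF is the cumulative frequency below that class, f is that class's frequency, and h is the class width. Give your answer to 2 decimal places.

225.18

N = 93; target position k = 70/100 · 93 = 65.1.
Cumulative frequencies: 4, 33, 54, 65, 79, 93.
Observation 65.1 falls in the class 225 – <250.
L = 225, CF = 65, f = 14, h = 25.
P70 = 225 + ((65.1 − 65)/14)·25 = 225 + 0.178571 = 225.179.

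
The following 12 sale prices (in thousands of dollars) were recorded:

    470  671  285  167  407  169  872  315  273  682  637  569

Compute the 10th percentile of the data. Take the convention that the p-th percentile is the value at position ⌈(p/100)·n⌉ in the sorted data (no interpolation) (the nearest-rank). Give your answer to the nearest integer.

Sorted: 167, 169, 273, 285, 315, 407, 470, 569, 637, 671, 682, 872.
n = 12.
Position = ⌈10/100 · 12⌉ = ⌈1.2⌉ = 2.
The value at rank 2 is 169.

169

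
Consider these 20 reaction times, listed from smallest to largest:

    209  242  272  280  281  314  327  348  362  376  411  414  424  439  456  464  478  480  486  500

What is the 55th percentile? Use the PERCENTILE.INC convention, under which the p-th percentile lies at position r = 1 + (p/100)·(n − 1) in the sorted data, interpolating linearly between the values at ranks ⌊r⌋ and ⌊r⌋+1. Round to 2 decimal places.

n = 20.
r = 1 + (55/100)·(20 − 1) = 1 + 10.45 = 11.45.
Rank 11 is 411 and rank 12 is 414.
Interpolate: 411 + 0.45·(414 − 411) = 411 + 0.45·3 = 412.35.

412.35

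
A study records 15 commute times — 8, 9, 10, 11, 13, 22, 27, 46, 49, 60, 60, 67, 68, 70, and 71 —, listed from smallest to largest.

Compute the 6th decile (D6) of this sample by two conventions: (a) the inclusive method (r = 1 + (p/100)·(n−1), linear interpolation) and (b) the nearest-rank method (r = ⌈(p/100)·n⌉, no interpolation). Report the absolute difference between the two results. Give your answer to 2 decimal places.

4.40

n = 15.
(a) r = 9.4; between ranks 9 (49) and 10 (60): 53.4.
(b) the nearest-rank method: rank 9 → 49.
|53.4 − 49| = 4.4.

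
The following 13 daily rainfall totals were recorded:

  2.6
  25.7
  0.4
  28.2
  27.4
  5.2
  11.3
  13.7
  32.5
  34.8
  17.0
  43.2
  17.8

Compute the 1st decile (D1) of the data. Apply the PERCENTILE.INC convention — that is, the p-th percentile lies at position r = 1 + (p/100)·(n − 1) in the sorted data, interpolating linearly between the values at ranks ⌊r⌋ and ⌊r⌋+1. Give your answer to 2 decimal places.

Sorted: 0.4, 2.6, 5.2, 11.3, 13.7, 17.0, 17.8, 25.7, 27.4, 28.2, 32.5, 34.8, 43.2.
n = 13.
r = 1 + (10/100)·(13 − 1) = 1 + 1.2 = 2.2.
Rank 2 is 2.6 and rank 3 is 5.2.
Interpolate: 2.6 + 0.2·(5.2 − 2.6) = 2.6 + 0.2·2.6 = 3.12.

3.12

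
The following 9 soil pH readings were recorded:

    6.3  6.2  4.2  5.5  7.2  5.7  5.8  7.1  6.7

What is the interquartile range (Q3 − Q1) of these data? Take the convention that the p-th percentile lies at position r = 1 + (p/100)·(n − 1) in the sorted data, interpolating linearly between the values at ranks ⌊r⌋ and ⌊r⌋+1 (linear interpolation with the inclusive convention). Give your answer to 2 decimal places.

Sorted: 4.2, 5.5, 5.7, 5.8, 6.2, 6.3, 6.7, 7.1, 7.2.
n = 9.
P25: r = 3 (integer) → 5.7.
P75: r = 7 (integer) → 6.7.
Difference: 6.7 − 5.7 = 1.

1.00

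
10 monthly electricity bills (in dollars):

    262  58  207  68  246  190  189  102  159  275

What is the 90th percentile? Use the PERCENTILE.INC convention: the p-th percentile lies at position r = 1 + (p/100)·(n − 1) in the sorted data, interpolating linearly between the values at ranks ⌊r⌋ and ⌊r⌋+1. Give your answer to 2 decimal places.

Sorted: 58, 68, 102, 159, 189, 190, 207, 246, 262, 275.
n = 10.
r = 1 + (90/100)·(10 − 1) = 1 + 8.1 = 9.1.
Rank 9 is 262 and rank 10 is 275.
Interpolate: 262 + 0.1·(275 − 262) = 262 + 0.1·13 = 263.3.

263.30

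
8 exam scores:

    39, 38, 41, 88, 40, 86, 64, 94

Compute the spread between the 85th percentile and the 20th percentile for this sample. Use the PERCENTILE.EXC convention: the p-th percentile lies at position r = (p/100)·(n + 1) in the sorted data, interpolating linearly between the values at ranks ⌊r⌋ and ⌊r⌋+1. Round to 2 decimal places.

53.10

Sorted: 38, 39, 40, 41, 64, 86, 88, 94.
n = 8.
P20: r = 1.8; ranks 1–2 are 38, 39; interpolating gives 38.8.
P85: r = 7.65; ranks 7–8 are 88, 94; interpolating gives 91.9.
Difference: 91.9 − 38.8 = 53.1.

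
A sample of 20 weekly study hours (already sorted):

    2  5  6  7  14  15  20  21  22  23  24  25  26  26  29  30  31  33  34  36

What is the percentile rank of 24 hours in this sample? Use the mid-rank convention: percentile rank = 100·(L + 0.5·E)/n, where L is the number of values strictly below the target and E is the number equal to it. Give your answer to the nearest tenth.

52.5

Count below 24: L = 10; count equal: E = 1; n = 20.
Percentile rank = 100·(10 + 0.5·1)/20 = 100·10.5/20 = 52.5.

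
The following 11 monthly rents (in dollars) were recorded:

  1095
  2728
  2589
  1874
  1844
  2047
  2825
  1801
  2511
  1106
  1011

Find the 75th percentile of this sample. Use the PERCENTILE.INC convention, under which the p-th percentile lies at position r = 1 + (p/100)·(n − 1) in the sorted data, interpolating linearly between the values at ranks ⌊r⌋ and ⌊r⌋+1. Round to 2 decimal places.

2550.00

Sorted: 1011, 1095, 1106, 1801, 1844, 1874, 2047, 2511, 2589, 2728, 2825.
n = 11.
r = 1 + (75/100)·(11 − 1) = 1 + 7.5 = 8.5.
Rank 8 is 2511 and rank 9 is 2589.
Interpolate: 2511 + 0.5·(2589 − 2511) = 2511 + 0.5·78 = 2550.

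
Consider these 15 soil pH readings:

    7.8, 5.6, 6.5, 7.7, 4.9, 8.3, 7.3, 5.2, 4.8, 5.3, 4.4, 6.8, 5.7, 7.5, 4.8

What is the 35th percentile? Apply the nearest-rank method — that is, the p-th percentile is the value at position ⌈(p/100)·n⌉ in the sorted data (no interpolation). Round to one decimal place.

5.3

Sorted: 4.4, 4.8, 4.8, 4.9, 5.2, 5.3, 5.6, 5.7, 6.5, 6.8, 7.3, 7.5, 7.7, 7.8, 8.3.
n = 15.
Position = ⌈35/100 · 15⌉ = ⌈5.25⌉ = 6.
The value at rank 6 is 5.3.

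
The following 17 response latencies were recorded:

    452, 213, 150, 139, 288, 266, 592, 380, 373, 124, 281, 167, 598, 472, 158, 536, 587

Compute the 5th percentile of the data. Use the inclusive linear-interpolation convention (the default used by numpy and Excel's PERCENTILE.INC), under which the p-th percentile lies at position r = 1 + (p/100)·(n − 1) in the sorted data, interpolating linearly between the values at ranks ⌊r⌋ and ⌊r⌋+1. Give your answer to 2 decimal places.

136.00

Sorted: 124, 139, 150, 158, 167, 213, 266, 281, 288, 373, 380, 452, 472, 536, 587, 592, 598.
n = 17.
r = 1 + (5/100)·(17 − 1) = 1 + 0.8 = 1.8.
Rank 1 is 124 and rank 2 is 139.
Interpolate: 124 + 0.8·(139 − 124) = 124 + 0.8·15 = 136.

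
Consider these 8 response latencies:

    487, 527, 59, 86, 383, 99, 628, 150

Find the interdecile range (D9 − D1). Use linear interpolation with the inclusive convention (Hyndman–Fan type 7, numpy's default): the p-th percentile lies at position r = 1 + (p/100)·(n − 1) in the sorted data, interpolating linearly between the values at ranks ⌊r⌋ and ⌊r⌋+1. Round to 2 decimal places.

479.40

Sorted: 59, 86, 99, 150, 383, 487, 527, 628.
n = 8.
P10: r = 1.7; ranks 1–2 are 59, 86; interpolating gives 77.9.
P90: r = 7.3; ranks 7–8 are 527, 628; interpolating gives 557.3.
Difference: 557.3 − 77.9 = 479.4.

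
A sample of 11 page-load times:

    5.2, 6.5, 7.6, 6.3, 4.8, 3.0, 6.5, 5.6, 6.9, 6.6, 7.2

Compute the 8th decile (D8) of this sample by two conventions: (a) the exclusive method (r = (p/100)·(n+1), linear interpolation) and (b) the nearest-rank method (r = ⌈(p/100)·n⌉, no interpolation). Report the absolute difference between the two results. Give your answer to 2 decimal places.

0.18

Sorted: 3.0, 4.8, 5.2, 5.6, 6.3, 6.5, 6.5, 6.6, 6.9, 7.2, 7.6.
n = 11.
(a) r = 9.6; between ranks 9 (6.9) and 10 (7.2): 7.08.
(b) the nearest-rank method: rank 9 → 6.9.
|7.08 − 6.9| = 0.18.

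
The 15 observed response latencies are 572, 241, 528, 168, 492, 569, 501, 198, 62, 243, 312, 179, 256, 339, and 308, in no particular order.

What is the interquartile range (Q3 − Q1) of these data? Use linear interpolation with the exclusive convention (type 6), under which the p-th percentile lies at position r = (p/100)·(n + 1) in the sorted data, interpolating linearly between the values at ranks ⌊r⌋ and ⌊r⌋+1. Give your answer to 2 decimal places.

303.00

Sorted: 62, 168, 179, 198, 241, 243, 256, 308, 312, 339, 492, 501, 528, 569, 572.
n = 15.
P25: r = 4 (integer) → 198.
P75: r = 12 (integer) → 501.
Difference: 501 − 198 = 303.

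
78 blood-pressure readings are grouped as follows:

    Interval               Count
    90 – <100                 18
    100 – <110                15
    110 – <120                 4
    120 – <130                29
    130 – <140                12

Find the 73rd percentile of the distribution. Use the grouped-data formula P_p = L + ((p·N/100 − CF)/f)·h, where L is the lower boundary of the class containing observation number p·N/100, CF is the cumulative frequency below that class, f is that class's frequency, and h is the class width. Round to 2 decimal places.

126.88

N = 78; target position k = 73/100 · 78 = 56.94.
Cumulative frequencies: 18, 33, 37, 66, 78.
Observation 56.94 falls in the class 120 – <130.
L = 120, CF = 37, f = 29, h = 10.
P73 = 120 + ((56.94 − 37)/29)·10 = 120 + 6.87586 = 126.876.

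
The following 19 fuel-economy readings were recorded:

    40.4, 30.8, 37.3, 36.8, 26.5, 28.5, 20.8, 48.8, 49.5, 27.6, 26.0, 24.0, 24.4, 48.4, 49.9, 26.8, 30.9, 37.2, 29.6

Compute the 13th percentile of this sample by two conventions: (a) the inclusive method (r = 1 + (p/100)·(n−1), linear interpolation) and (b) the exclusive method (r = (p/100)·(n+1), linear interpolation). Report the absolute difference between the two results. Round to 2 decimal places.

Sorted: 20.8, 24.0, 24.4, 26.0, 26.5, 26.8, 27.6, 28.5, 29.6, 30.8, 30.9, 36.8, 37.2, 37.3, 40.4, 48.4, 48.8, 49.5, 49.9.
n = 19.
(a) r = 3.34; between ranks 3 (24.4) and 4 (26.0): 24.944.
(b) r = 2.6; between ranks 2 (24.0) and 3 (24.4): 24.24.
|24.944 − 24.24| = 0.704.

0.70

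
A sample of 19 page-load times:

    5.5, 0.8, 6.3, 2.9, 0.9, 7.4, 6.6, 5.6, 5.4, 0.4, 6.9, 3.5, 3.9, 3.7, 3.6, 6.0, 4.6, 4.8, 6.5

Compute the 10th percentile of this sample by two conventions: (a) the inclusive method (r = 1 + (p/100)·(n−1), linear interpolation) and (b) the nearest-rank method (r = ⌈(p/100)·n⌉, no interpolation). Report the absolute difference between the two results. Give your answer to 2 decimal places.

0.08

Sorted: 0.4, 0.8, 0.9, 2.9, 3.5, 3.6, 3.7, 3.9, 4.6, 4.8, 5.4, 5.5, 5.6, 6.0, 6.3, 6.5, 6.6, 6.9, 7.4.
n = 19.
(a) r = 2.8; between ranks 2 (0.8) and 3 (0.9): 0.88.
(b) the nearest-rank method: rank 2 → 0.8.
|0.88 − 0.8| = 0.08.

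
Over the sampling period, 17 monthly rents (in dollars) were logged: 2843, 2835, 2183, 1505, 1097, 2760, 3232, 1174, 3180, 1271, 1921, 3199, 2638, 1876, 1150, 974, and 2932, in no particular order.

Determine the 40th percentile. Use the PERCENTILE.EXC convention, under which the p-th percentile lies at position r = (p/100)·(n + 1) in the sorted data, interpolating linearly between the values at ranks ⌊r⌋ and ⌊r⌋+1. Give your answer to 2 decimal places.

1885.00

Sorted: 974, 1097, 1150, 1174, 1271, 1505, 1876, 1921, 2183, 2638, 2760, 2835, 2843, 2932, 3180, 3199, 3232.
n = 17.
r = (40/100)·(17 + 1) = 7.2.
Rank 7 is 1876 and rank 8 is 1921.
Interpolate: 1876 + 0.2·(1921 − 1876) = 1876 + 0.2·45 = 1885.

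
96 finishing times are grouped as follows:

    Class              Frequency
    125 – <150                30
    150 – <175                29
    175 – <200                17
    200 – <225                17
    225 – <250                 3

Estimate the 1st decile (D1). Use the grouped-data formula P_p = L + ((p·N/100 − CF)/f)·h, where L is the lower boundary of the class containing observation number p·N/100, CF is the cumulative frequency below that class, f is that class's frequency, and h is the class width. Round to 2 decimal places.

N = 96; target position k = 10/100 · 96 = 9.6.
Cumulative frequencies: 30, 59, 76, 93, 96.
Observation 9.6 falls in the class 125 – <150.
L = 125, CF = 0, f = 30, h = 25.
P10 = 125 + ((9.6 − 0)/30)·25 = 125 + 8 = 133.

133.00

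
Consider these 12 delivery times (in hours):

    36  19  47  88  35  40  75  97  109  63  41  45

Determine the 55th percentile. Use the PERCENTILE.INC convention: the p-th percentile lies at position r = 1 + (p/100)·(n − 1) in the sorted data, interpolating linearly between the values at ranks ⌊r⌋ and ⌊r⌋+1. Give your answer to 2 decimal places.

Sorted: 19, 35, 36, 40, 41, 45, 47, 63, 75, 88, 97, 109.
n = 12.
r = 1 + (55/100)·(12 − 1) = 1 + 6.05 = 7.05.
Rank 7 is 47 and rank 8 is 63.
Interpolate: 47 + 0.05·(63 − 47) = 47 + 0.05·16 = 47.8.

47.80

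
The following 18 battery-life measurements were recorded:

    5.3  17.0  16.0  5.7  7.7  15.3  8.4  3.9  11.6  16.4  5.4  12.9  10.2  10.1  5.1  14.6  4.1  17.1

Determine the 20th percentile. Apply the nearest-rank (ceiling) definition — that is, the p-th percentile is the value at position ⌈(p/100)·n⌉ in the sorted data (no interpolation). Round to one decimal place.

Sorted: 3.9, 4.1, 5.1, 5.3, 5.4, 5.7, 7.7, 8.4, 10.1, 10.2, 11.6, 12.9, 14.6, 15.3, 16.0, 16.4, 17.0, 17.1.
n = 18.
Position = ⌈20/100 · 18⌉ = ⌈3.6⌉ = 4.
The value at rank 4 is 5.3.

5.3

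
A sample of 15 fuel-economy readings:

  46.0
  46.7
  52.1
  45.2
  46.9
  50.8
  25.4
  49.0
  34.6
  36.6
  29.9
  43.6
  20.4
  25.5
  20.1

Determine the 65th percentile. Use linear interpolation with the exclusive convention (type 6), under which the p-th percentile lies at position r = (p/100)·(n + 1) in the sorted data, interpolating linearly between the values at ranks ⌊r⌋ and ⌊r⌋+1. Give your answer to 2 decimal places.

Sorted: 20.1, 20.4, 25.4, 25.5, 29.9, 34.6, 36.6, 43.6, 45.2, 46.0, 46.7, 46.9, 49.0, 50.8, 52.1.
n = 15.
r = (65/100)·(15 + 1) = 10.4.
Rank 10 is 46.0 and rank 11 is 46.7.
Interpolate: 46.0 + 0.4·(46.7 − 46.0) = 46.0 + 0.4·0.7 = 46.28.

46.28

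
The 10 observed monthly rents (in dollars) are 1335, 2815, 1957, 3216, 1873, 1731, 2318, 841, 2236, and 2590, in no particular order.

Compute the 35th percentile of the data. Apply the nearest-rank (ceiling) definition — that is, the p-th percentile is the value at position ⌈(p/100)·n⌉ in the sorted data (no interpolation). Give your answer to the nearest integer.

1873

Sorted: 841, 1335, 1731, 1873, 1957, 2236, 2318, 2590, 2815, 3216.
n = 10.
Position = ⌈35/100 · 10⌉ = ⌈3.5⌉ = 4.
The value at rank 4 is 1873.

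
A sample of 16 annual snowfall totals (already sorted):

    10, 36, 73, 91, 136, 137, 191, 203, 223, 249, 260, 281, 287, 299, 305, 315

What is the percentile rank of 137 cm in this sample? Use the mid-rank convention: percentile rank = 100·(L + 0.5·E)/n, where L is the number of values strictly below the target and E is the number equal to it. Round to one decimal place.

34.4

Count below 137: L = 5; count equal: E = 1; n = 16.
Percentile rank = 100·(5 + 0.5·1)/16 = 100·5.5/16 = 34.38.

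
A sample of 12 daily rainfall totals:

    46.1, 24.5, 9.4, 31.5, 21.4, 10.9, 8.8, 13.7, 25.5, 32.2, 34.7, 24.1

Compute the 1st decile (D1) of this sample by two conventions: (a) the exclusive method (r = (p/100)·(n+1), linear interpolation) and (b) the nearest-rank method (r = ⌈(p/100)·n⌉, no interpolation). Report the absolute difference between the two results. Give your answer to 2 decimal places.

Sorted: 8.8, 9.4, 10.9, 13.7, 21.4, 24.1, 24.5, 25.5, 31.5, 32.2, 34.7, 46.1.
n = 12.
(a) r = 1.3; between ranks 1 (8.8) and 2 (9.4): 8.98.
(b) the nearest-rank method: rank 2 → 9.4.
|8.98 − 9.4| = 0.42.

0.42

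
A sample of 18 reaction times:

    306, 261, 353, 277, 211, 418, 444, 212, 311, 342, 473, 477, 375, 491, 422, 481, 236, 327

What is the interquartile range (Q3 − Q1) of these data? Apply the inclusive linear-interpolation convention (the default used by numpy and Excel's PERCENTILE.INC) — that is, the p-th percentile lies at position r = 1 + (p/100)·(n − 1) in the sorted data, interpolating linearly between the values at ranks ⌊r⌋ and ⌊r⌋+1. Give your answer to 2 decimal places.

Sorted: 211, 212, 236, 261, 277, 306, 311, 327, 342, 353, 375, 418, 422, 444, 473, 477, 481, 491.
n = 18.
P25: r = 5.25; ranks 5–6 are 277, 306; interpolating gives 284.25.
P75: r = 13.75; ranks 13–14 are 422, 444; interpolating gives 438.5.
Difference: 438.5 − 284.25 = 154.25.

154.25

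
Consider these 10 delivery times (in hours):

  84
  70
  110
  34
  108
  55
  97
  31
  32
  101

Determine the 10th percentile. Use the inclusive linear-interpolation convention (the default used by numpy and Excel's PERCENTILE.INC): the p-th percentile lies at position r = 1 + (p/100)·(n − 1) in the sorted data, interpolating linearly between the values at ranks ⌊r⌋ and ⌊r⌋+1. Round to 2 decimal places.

31.90

Sorted: 31, 32, 34, 55, 70, 84, 97, 101, 108, 110.
n = 10.
r = 1 + (10/100)·(10 − 1) = 1 + 0.9 = 1.9.
Rank 1 is 31 and rank 2 is 32.
Interpolate: 31 + 0.9·(32 − 31) = 31 + 0.9·1 = 31.9.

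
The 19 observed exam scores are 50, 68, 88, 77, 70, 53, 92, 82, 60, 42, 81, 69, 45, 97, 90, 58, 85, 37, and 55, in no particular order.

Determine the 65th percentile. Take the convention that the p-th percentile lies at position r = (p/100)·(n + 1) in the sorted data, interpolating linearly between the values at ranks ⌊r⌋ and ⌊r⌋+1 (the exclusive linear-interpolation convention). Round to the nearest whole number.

81

Sorted: 37, 42, 45, 50, 53, 55, 58, 60, 68, 69, 70, 77, 81, 82, 85, 88, 90, 92, 97.
n = 19.
r = (65/100)·(19 + 1) = 13.
r is an integer, so P65 is the value at rank 13: 81.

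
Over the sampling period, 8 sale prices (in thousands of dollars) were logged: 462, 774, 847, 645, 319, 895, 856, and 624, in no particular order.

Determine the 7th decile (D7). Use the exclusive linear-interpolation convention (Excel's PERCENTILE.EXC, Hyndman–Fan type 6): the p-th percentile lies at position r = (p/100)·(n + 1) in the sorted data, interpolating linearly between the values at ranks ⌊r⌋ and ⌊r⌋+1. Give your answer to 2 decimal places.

Sorted: 319, 462, 624, 645, 774, 847, 856, 895.
n = 8.
r = (70/100)·(8 + 1) = 6.3.
Rank 6 is 847 and rank 7 is 856.
Interpolate: 847 + 0.3·(856 − 847) = 847 + 0.3·9 = 849.7.

849.70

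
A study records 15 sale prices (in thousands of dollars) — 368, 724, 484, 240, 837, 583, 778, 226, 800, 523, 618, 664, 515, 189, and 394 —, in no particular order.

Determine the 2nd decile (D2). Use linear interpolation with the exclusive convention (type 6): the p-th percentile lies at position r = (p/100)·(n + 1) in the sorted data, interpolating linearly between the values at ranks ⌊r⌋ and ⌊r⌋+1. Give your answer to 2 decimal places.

Sorted: 189, 226, 240, 368, 394, 484, 515, 523, 583, 618, 664, 724, 778, 800, 837.
n = 15.
r = (20/100)·(15 + 1) = 3.2.
Rank 3 is 240 and rank 4 is 368.
Interpolate: 240 + 0.2·(368 − 240) = 240 + 0.2·128 = 265.6.

265.60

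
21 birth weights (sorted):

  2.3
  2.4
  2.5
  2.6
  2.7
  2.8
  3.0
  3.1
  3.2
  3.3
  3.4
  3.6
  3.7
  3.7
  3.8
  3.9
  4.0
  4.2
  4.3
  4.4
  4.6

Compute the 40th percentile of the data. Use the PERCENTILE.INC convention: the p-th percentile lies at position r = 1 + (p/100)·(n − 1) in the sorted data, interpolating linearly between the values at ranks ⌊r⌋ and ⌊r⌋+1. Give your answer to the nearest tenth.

n = 21.
r = 1 + (40/100)·(21 − 1) = 1 + 8 = 9.
r is an integer, so P40 is the value at rank 9: 3.2.

3.2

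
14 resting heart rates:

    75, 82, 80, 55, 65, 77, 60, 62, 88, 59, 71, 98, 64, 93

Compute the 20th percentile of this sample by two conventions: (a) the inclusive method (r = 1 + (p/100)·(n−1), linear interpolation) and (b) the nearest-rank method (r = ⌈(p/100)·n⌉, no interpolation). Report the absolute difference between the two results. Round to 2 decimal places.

Sorted: 55, 59, 60, 62, 64, 65, 71, 75, 77, 80, 82, 88, 93, 98.
n = 14.
(a) r = 3.6; between ranks 3 (60) and 4 (62): 61.2.
(b) the nearest-rank method: rank 3 → 60.
|61.2 − 60| = 1.2.

1.20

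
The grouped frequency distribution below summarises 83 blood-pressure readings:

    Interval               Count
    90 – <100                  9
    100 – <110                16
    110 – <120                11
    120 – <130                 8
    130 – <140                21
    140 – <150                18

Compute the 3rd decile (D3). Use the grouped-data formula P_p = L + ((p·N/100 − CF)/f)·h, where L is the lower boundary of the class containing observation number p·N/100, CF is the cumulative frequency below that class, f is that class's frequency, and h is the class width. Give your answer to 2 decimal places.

109.94

N = 83; target position k = 30/100 · 83 = 24.9.
Cumulative frequencies: 9, 25, 36, 44, 65, 83.
Observation 24.9 falls in the class 100 – <110.
L = 100, CF = 9, f = 16, h = 10.
P30 = 100 + ((24.9 − 9)/16)·10 = 100 + 9.9375 = 109.938.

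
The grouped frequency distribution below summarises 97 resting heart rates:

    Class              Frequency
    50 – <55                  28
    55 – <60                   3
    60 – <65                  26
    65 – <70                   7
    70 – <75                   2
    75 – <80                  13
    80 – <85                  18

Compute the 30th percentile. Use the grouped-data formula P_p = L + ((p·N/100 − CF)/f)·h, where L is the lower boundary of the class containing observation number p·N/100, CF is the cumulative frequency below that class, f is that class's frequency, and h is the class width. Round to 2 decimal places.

56.83

N = 97; target position k = 30/100 · 97 = 29.1.
Cumulative frequencies: 28, 31, 57, 64, 66, 79, 97.
Observation 29.1 falls in the class 55 – <60.
L = 55, CF = 28, f = 3, h = 5.
P30 = 55 + ((29.1 − 28)/3)·5 = 55 + 1.83333 = 56.8333.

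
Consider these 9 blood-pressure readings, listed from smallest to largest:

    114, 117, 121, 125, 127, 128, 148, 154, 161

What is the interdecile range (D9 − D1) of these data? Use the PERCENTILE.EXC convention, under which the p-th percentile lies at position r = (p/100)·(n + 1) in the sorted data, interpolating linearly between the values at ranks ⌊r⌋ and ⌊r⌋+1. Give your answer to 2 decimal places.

n = 9.
P10: r = 1 (integer) → 114.
P90: r = 9 (integer) → 161.
Difference: 161 − 114 = 47.

47.00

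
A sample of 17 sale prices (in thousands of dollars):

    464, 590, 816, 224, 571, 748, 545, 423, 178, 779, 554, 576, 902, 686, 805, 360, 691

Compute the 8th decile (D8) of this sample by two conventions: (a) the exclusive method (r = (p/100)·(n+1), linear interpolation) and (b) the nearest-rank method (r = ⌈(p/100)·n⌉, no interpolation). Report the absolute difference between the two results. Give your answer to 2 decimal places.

10.40

Sorted: 178, 224, 360, 423, 464, 545, 554, 571, 576, 590, 686, 691, 748, 779, 805, 816, 902.
n = 17.
(a) r = 14.4; between ranks 14 (779) and 15 (805): 789.4.
(b) the nearest-rank method: rank 14 → 779.
|789.4 − 779| = 10.4.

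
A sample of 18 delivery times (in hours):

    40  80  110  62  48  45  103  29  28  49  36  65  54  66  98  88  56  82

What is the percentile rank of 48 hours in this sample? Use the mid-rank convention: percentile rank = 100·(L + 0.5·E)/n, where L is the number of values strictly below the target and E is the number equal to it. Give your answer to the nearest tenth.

Sorted: 28, 29, 36, 40, 45, 48, 49, 54, 56, 62, 65, 66, 80, 82, 88, 98, 103, 110.
Count below 48: L = 5; count equal: E = 1; n = 18.
Percentile rank = 100·(5 + 0.5·1)/18 = 100·5.5/18 = 30.56.

30.6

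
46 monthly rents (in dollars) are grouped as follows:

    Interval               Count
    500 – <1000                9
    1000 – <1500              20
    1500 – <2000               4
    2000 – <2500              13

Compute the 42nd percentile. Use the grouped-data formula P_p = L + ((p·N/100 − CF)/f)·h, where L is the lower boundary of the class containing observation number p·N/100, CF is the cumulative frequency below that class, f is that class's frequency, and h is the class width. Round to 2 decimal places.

1258.00

N = 46; target position k = 42/100 · 46 = 19.32.
Cumulative frequencies: 9, 29, 33, 46.
Observation 19.32 falls in the class 1000 – <1500.
L = 1000, CF = 9, f = 20, h = 500.
P42 = 1000 + ((19.32 − 9)/20)·500 = 1000 + 258 = 1258.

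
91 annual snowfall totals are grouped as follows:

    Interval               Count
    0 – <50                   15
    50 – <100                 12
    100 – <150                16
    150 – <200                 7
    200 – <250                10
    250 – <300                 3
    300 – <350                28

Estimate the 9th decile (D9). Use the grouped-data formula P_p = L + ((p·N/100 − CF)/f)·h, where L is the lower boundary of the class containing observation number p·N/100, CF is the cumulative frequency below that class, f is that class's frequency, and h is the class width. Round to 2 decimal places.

333.75

N = 91; target position k = 90/100 · 91 = 81.9.
Cumulative frequencies: 15, 27, 43, 50, 60, 63, 91.
Observation 81.9 falls in the class 300 – <350.
L = 300, CF = 63, f = 28, h = 50.
P90 = 300 + ((81.9 − 63)/28)·50 = 300 + 33.75 = 333.75.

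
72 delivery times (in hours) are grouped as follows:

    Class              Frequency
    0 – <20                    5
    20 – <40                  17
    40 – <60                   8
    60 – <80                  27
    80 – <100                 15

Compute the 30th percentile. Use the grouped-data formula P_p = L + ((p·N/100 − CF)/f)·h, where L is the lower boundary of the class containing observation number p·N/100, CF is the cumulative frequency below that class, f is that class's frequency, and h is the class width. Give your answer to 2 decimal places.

N = 72; target position k = 30/100 · 72 = 21.6.
Cumulative frequencies: 5, 22, 30, 57, 72.
Observation 21.6 falls in the class 20 – <40.
L = 20, CF = 5, f = 17, h = 20.
P30 = 20 + ((21.6 − 5)/17)·20 = 20 + 19.5294 = 39.5294.

39.53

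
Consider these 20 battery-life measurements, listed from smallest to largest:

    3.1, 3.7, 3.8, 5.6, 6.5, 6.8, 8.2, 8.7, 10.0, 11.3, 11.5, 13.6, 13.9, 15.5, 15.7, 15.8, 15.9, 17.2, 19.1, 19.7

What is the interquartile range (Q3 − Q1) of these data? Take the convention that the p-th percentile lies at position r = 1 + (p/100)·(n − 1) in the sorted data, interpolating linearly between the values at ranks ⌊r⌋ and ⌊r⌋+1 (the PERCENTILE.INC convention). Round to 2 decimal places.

9.00

n = 20.
P25: r = 5.75; ranks 5–6 are 6.5, 6.8; interpolating gives 6.725.
P75: r = 15.25; ranks 15–16 are 15.7, 15.8; interpolating gives 15.725.
Difference: 15.725 − 6.725 = 9.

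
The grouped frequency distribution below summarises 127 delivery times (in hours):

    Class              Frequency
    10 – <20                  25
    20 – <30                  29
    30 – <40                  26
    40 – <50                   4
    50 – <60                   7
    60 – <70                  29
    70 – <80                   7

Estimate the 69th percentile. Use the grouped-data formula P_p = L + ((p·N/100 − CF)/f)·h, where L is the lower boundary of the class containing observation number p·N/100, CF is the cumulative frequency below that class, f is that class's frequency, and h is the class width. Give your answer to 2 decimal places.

N = 127; target position k = 69/100 · 127 = 87.63.
Cumulative frequencies: 25, 54, 80, 84, 91, 120, 127.
Observation 87.63 falls in the class 50 – <60.
L = 50, CF = 84, f = 7, h = 10.
P69 = 50 + ((87.63 − 84)/7)·10 = 50 + 5.18571 = 55.1857.

55.19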